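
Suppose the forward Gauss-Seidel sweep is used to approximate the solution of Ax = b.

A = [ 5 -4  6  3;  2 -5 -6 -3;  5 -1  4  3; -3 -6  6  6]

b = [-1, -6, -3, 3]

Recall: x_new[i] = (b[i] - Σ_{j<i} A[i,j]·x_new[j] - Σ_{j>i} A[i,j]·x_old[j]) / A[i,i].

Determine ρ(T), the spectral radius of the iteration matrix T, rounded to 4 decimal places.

Diagonal D = diag(5, -5, 4, 6); L, U strict lower/upper.
Gauss-Seidel: T = -(D+L)⁻¹U, row 0 first, T[0,1] = -(-4)/(5) = +0.8000; later rows by forward substitution.
  T[0,:] = [+0.0000  +0.8000  -1.2000  -0.6000]
  T[1,:] = [+0.0000  +0.3200  -1.6800  -0.8400]
  T[2,:] = [+0.0000  -0.9200  +1.0800  -0.2100]
  T[3,:] = [+0.0000  +1.6400  -3.3600  -0.9300]
|roots of det(T-λI)|: 1.6838, 1.0000, 0.2138, 0.0000.
ρ = 1.6838; 1.6838 > 1 ⇒ diverges.

1.6838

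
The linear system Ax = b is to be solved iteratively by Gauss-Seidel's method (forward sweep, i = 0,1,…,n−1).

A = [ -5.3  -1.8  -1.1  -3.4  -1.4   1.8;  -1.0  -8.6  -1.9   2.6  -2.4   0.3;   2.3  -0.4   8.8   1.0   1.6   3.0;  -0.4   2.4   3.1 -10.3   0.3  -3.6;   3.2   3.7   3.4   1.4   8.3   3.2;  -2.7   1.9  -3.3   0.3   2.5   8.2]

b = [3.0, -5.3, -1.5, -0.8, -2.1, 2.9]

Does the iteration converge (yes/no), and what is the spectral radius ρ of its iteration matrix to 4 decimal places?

yes, ρ = 0.5402

Let D = diag(-5.3, -8.6, 8.8, -10.3, 8.3, 8.2); L, U the strict triangles.
T_GS = -(D+L)⁻¹U: row 0 first, T[0,5] = -(1.8)/(-5.3) = +0.3396; later rows by forward substitution.
  T[0,:] = [+0.0000, -0.3396, -0.2075, -0.6415, -0.2642, +0.3396]
  T[1,:] = [+0.0000, +0.0395, -0.1968, +0.3769, -0.2484, -0.0046]
  T[2,:] = [+0.0000, +0.0906, +0.0453, +0.0712, -0.1241, -0.4299]
  T[3,:] = [+0.0000, +0.0496, -0.0242, +0.1342, -0.0558, -0.4932]
  T[4,:] = [+0.0000, +0.0679, +0.1533, +0.0275, +0.2728, -0.2551]
  T[5,:] = [+0.0000, -0.1070, -0.0504, -0.2832, -0.1605, +0.0357]
|eigenvalues of T|: 0.5402, 0.3272, 0.1930, 0.1930, 0.0048, 0.0000.
spectral radius ρ = 0.5402; 0.5402 < 1, so it converges for any x₀.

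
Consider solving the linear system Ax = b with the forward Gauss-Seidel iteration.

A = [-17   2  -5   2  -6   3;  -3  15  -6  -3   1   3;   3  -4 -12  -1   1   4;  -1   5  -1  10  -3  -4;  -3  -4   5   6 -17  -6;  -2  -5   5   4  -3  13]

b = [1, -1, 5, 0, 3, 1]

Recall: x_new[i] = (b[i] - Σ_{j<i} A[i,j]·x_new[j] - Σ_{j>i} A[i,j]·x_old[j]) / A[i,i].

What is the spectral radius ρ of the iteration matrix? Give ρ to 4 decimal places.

Diagonal D = diag(-17, 15, -12, 10, -17, 13); L, U strict lower/upper.
GS T = -(D+L)⁻¹U: row 0 first, T[0,5] = -(3)/(-17) = +0.1765; later rows by forward substitution.
  T[0,:] = [+0.0000, +0.1176, -0.2941, +0.1176, -0.3529, +0.1765]
  T[1,:] = [+0.0000, +0.0235, +0.3412, +0.2235, -0.1373, -0.1647]
  T[2,:] = [+0.0000, +0.0216, -0.1873, -0.1284, +0.0408, +0.4324]
  T[3,:] = [+0.0000, +0.0022, -0.2187, -0.1128, +0.3374, +0.5432]
  T[4,:] = [+0.0000, -0.0192, -0.1606, -0.1510, +0.2257, -0.0264]
  T[5,:] = [+0.0000, +0.0138, +0.1882, +0.1534, -0.1745, -0.3757]
|λ(T)| sorted: 0.6983, 0.1655, 0.1655, 0.0796, 0.0419, 0.0000.
ρ = 0.6983; 0.6983 < 1, so it converges for any x₀.

0.6983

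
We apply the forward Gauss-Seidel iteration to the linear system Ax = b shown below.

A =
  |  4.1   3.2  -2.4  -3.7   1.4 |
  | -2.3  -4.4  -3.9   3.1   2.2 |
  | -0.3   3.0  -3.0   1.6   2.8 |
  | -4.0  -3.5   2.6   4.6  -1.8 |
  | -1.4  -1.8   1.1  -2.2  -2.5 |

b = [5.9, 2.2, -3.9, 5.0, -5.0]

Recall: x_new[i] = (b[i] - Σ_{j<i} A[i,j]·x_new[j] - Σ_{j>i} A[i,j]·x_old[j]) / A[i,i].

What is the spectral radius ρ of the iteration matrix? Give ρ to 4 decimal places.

1.1344

Let D = diag(4.1, -4.4, -3, 4.6, -2.5); L, U the strict triangles.
Gauss-Seidel: T = -(D+L)⁻¹U, row 0 first, T[0,3] = -(-3.7)/(4.1) = +0.9024; later rows by forward substitution.
  T[0,:] = [+0.0000  -0.7805  +0.5854  +0.9024  -0.3415]
  T[1,:] = [+0.0000  +0.4080  -1.1924  +0.2328  +0.6785]
  T[2,:] = [+0.0000  +0.4860  -1.2509  +0.6759  +1.6460]
  T[3,:] = [+0.0000  -0.6430  +0.3088  +0.5798  -0.3197]
  T[4,:] = [+0.0000  +0.9230  -0.2915  -0.8859  +0.7083]
moduli |λ_i(T)| = 1.1344, 0.9159, 0.9159, 0.0850, 0.0000.
ρ = 1.1344; 1.1344 > 1, so it fails to converge.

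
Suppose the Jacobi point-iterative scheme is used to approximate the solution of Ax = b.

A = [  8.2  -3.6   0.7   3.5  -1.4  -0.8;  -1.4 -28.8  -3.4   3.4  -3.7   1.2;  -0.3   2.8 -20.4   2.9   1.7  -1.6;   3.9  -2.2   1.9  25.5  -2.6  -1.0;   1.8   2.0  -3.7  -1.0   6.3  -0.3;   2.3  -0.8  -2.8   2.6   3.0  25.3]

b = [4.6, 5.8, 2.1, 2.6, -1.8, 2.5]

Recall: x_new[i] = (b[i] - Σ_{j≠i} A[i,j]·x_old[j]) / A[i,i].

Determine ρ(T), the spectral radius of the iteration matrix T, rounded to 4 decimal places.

Split A = D + L + U, D = diag(8.2, -28.8, -20.4, 25.5, 6.3, 25.3).
Jacobi: T = -D⁻¹(L+U), T[1,5] = -(1.2)/(-28.8) = +0.0417; T[1,1] = 0.
  T[0,:] = [+0.0000 +0.4390 -0.0854 -0.4268 +0.1707 +0.0976]
  T[1,:] = [-0.0486 +0.0000 -0.1181 +0.1181 -0.1285 +0.0417]
  T[2,:] = [-0.0147 +0.1373 +0.0000 +0.1422 +0.0833 -0.0784]
  T[3,:] = [-0.1529 +0.0863 -0.0745 +0.0000 +0.1020 +0.0392]
  T[4,:] = [-0.2857 -0.3175 +0.5873 +0.1587 +0.0000 +0.0476]
  T[5,:] = [-0.0909 +0.0316 +0.1107 -0.1028 -0.1186 +0.0000]
|roots of det(T-λI)|: 0.3798, 0.3075, 0.3075, 0.2031, 0.2031, 0.1616.
spectral radius ρ = 0.3798; 0.3798 < 1 ⇒ converges.

0.3798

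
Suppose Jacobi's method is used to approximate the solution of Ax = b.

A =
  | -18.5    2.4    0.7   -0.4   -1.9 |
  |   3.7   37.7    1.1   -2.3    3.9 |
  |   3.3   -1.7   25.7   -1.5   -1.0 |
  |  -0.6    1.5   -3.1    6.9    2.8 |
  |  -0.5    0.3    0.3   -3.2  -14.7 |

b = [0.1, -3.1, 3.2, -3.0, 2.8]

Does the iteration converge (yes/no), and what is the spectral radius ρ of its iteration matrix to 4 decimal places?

Write A = D+L+U with D = diag(-18.5, 37.7, 25.7, 6.9, -14.7).
Jacobi: T = -D⁻¹(L+U), T[2,1] = -(-1.7)/(25.7) = +0.0661; T[2,2] = 0.
  T[0,:] = [+0.0000 +0.1297 +0.0378 -0.0216 -0.1027]
  T[1,:] = [-0.0981 +0.0000 -0.0292 +0.0610 -0.1034]
  T[2,:] = [-0.1284 +0.0661 +0.0000 +0.0584 +0.0389]
  T[3,:] = [+0.0870 -0.2174 +0.4493 +0.0000 -0.4058]
  T[4,:] = [-0.0340 +0.0204 +0.0204 -0.2177 +0.0000]
|λ(T)| sorted: 0.3419, 0.2795, 0.1664, 0.1664, 0.1376.
ρ(T) = max|λ| = 0.3419; 0.3419 < 1: convergent.

yes, ρ = 0.3419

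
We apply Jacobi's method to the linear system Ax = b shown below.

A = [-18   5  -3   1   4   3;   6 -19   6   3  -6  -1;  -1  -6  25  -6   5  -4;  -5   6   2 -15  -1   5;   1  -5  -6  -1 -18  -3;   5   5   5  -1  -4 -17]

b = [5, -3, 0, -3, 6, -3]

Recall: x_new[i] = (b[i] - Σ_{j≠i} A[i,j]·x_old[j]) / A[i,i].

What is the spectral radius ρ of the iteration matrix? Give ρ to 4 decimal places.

0.8226

Let D = diag(-18, -19, 25, -15, -18, -17); L, U the strict triangles.
Jacobi T = -D⁻¹(L+U): T[3,2] = -(2)/(-15) = +0.1333; T[3,3] = 0.
  T[0,:] = [+0.0000 +0.2778 -0.1667 +0.0556 +0.2222 +0.1667]
  T[1,:] = [+0.3158 +0.0000 +0.3158 +0.1579 -0.3158 -0.0526]
  T[2,:] = [+0.0400 +0.2400 +0.0000 +0.2400 -0.2000 +0.1600]
  T[3,:] = [-0.3333 +0.4000 +0.1333 +0.0000 -0.0667 +0.3333]
  T[4,:] = [+0.0556 -0.2778 -0.3333 -0.0556 +0.0000 -0.1667]
  T[5,:] = [+0.2941 +0.2941 +0.2941 -0.0588 -0.2353 +0.0000]
moduli |λ_i(T)| = 0.8226, 0.4181, 0.2991, 0.2991, 0.1991, 0.0631.
ρ(T) = max|λ| = 0.8226; 0.8226 < 1 ⇒ converges.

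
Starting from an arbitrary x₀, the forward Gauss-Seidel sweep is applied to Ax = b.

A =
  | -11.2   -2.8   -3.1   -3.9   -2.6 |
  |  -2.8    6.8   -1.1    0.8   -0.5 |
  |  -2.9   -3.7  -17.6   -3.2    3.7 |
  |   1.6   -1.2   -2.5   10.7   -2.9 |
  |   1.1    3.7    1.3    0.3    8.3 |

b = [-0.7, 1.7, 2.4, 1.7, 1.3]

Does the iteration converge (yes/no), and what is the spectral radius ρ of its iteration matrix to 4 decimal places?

Write A = D+L+U with D = diag(-11.2, 6.8, -17.6, 10.7, 8.3).
T_GS = -(D+L)⁻¹U: row 0 first, T[0,3] = -(-3.9)/(-11.2) = -0.3482; later rows by forward substitution.
  T[0,:] = [+0.0000  -0.2500  -0.2768  -0.3482  -0.2321]
  T[1,:] = [+0.0000  -0.1029  +0.0478  -0.2610  -0.0221]
  T[2,:] = [+0.0000  +0.0628  +0.0356  -0.0696  +0.2531]
  T[3,:] = [+0.0000  +0.0405  +0.0551  +0.0065  +0.3624]
  T[4,:] = [+0.0000  +0.0677  +0.0078  +0.1732  -0.0121]
moduli |λ_i(T)| = 0.2684, 0.1805, 0.0817, 0.0668, 0.0000.
ρ(T) = max|λ| = 0.2684; 0.2684 < 1, so it converges for any x₀.

yes, ρ = 0.2684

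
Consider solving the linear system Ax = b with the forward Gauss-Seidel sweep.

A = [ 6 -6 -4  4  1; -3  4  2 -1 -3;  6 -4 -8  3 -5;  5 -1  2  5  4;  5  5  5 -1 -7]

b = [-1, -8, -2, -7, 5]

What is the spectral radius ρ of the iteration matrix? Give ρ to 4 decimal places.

1.4629

Diagonal D = diag(6, 4, -8, 5, -7); L, U strict lower/upper.
Gauss-Seidel: T = -(D+L)⁻¹U, row 0 first, T[0,3] = -(4)/(6) = -0.6667; later rows by forward substitution.
  T[0,:] = [+0.0000  +1.0000  +0.6667  -0.6667  -0.1667]
  T[1,:] = [+0.0000  +0.7500  +0.0000  -0.2500  +0.6250]
  T[2,:] = [+0.0000  +0.3750  +0.5000  +0.0000  -1.0625]
  T[3,:] = [+0.0000  -1.0000  -0.8667  +0.6167  -0.0833]
  T[4,:] = [+0.0000  +1.6607  +0.9571  -0.7429  -0.4196]
eigenvalue magnitudes: 1.4629, 0.4383, 0.4383, 0.3812, 0.0000.
ρ = 1.4629; 1.4629 > 1, so it fails to converge.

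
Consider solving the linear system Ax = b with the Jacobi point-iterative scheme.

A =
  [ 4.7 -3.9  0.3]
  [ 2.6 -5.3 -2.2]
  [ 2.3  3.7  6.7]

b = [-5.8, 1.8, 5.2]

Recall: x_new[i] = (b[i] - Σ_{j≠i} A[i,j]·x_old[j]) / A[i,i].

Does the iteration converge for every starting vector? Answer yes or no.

yes

Split A = D + L + U, D = diag(4.7, -5.3, 6.7).
T_J = -D⁻¹(L+U): T[2,1] = -(3.7)/(6.7) = -0.5522; T[2,2] = 0.
  T[0,:] = [+0.0000 +0.8298 -0.0638]
  T[1,:] = [+0.4906 +0.0000 -0.4151]
  T[2,:] = [-0.3433 -0.5522 +0.0000]
|roots of det(T-λI)|: 0.8994, 0.6767, 0.2227.
ρ = 0.8994; 0.8994 < 1, so it converges for any x₀.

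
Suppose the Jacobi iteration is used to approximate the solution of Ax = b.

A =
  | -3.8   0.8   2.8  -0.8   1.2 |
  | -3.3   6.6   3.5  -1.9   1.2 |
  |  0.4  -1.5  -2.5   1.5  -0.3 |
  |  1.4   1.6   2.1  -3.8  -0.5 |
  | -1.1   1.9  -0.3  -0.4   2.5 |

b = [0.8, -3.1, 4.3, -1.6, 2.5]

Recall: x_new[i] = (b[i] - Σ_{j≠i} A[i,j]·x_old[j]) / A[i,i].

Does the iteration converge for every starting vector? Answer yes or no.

no

Diagonal D = diag(-3.8, 6.6, -2.5, -3.8, 2.5); L, U strict lower/upper.
T_J = -D⁻¹(L+U): T[1,2] = -(3.5)/(6.6) = -0.5303; T[1,1] = 0.
  T[0,:] = [+0.0000, +0.2105, +0.7368, -0.2105, +0.3158]
  T[1,:] = [+0.5000, +0.0000, -0.5303, +0.2879, -0.1818]
  T[2,:] = [+0.1600, -0.6000, +0.0000, +0.6000, -0.1200]
  T[3,:] = [+0.3684, +0.4211, +0.5526, +0.0000, -0.1316]
  T[4,:] = [+0.4400, -0.7600, +0.1200, +0.1600, +0.0000]
moduli |λ_i(T)| = 1.2280, 0.7059, 0.5021, 0.5021, 0.3212.
ρ = 1.2280; 1.2280 > 1: divergent.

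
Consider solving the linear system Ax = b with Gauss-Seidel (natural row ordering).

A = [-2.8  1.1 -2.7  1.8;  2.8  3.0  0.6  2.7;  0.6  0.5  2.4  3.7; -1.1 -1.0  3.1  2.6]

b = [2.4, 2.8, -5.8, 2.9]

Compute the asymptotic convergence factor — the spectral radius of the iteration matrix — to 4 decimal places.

1.5334

Diagonal D = diag(-2.8, 3, 2.4, 2.6); L, U strict lower/upper.
GS T = -(D+L)⁻¹U: row 0 first, T[0,1] = -(1.1)/(-2.8) = +0.3929; later rows by forward substitution.
  T[0,:] = [+0.0000  +0.3929  -0.9643  +0.6429]
  T[1,:] = [+0.0000  -0.3667  +0.7000  -1.5000]
  T[2,:] = [+0.0000  -0.0218  +0.0952  -1.3899]
  T[3,:] = [+0.0000  +0.0512  -0.2523  +1.3522]
|roots of det(T-λI)|: 1.5334, 0.3596, 0.0929, 0.0000.
spectral radius ρ = 1.5334; 1.5334 > 1: divergent.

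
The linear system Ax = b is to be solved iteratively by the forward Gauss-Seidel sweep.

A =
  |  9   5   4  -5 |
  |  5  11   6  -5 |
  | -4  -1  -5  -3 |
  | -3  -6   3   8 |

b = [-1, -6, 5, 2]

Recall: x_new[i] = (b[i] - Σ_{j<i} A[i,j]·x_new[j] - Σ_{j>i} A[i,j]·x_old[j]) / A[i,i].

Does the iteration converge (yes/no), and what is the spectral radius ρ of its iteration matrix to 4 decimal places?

no, ρ = 1.2742

Split A = D + L + U, D = diag(9, 11, -5, 8).
T_GS = -(D+L)⁻¹U: row 0 first, T[0,1] = -(5)/(9) = -0.5556; later rows by forward substitution.
  T[0,:] = [+0.0000  -0.5556  -0.4444  +0.5556]
  T[1,:] = [+0.0000  +0.2525  -0.3434  +0.2020]
  T[2,:] = [+0.0000  +0.3939  +0.4242  -1.0848]
  T[3,:] = [+0.0000  -0.1667  -0.5833  +0.7667]
eigenvalue magnitudes: 1.2742, 0.3309, 0.1617, 0.0000.
spectral radius ρ = 1.2742; 1.2742 > 1, so it fails to converge.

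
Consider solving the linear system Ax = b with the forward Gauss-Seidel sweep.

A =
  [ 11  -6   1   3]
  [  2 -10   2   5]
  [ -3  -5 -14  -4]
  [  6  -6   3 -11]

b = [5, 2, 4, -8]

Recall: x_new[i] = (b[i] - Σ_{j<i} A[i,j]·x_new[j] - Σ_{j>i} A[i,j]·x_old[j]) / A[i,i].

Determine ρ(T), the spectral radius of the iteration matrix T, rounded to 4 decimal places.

Diagonal D = diag(11, -10, -14, -11); L, U strict lower/upper.
T_GS = -(D+L)⁻¹U: row 0 first, T[0,2] = -(1)/(11) = -0.0909; later rows by forward substitution.
  T[0,:] = [+0.0000, +0.5455, -0.0909, -0.2727]
  T[1,:] = [+0.0000, +0.1091, +0.1818, +0.4455]
  T[2,:] = [+0.0000, -0.1558, -0.0455, -0.3864]
  T[3,:] = [+0.0000, +0.1955, -0.1612, -0.4971]
|eigenvalues of T|: 0.6953, 0.1564, 0.1564, 0.0000.
spectral radius ρ = 0.6953; 0.6953 < 1, so it converges for any x₀.

0.6953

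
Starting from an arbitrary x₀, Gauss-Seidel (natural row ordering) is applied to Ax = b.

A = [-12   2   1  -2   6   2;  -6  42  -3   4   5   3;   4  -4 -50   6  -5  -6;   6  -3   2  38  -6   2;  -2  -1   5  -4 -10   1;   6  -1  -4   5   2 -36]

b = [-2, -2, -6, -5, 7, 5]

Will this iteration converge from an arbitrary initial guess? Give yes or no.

Split A = D + L + U, D = diag(-12, 42, -50, 38, -10, -36).
GS T = -(D+L)⁻¹U: row 0 first, T[0,5] = -(2)/(-12) = +0.1667; later rows by forward substitution.
  T[0,:] = [+0.0000, +0.1667, +0.0833, -0.1667, +0.5000, +0.1667]
  T[1,:] = [+0.0000, +0.0238, +0.0833, -0.1190, -0.0476, -0.0476]
  T[2,:] = [+0.0000, +0.0114, +0.0000, +0.1162, -0.0562, -0.1029]
  T[3,:] = [+0.0000, -0.0250, -0.0066, +0.0108, +0.0781, -0.0773]
  T[4,:] = [+0.0000, -0.0200, -0.0224, +0.0990, -0.1546, +0.0509]
  T[5,:] = [+0.0000, +0.0213, +0.0094, -0.0304, +0.0932, +0.0326]
eigenvalue magnitudes: 0.2257, 0.0764, 0.0764, 0.0573, 0.0498, 0.0000.
ρ = 0.2257; 0.2257 < 1: convergent.

yes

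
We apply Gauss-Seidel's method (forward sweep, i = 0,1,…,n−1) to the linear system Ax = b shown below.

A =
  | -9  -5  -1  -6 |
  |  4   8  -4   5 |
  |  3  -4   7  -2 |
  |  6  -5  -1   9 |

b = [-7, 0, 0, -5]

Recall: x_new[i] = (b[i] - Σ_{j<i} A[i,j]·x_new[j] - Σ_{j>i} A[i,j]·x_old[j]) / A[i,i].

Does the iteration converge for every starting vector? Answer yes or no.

Write A = D+L+U with D = diag(-9, 8, 7, 9).
GS T = -(D+L)⁻¹U: row 0 first, T[0,2] = -(-1)/(-9) = -0.1111; later rows by forward substitution.
  T[0,:] = [+0.0000 -0.5556 -0.1111 -0.6667]
  T[1,:] = [+0.0000 +0.2778 +0.5556 -0.2917]
  T[2,:] = [+0.0000 +0.3968 +0.3651 +0.4048]
  T[3,:] = [+0.0000 +0.5688 +0.4233 +0.3274]
moduli |λ_i(T)| = 0.9387, 0.2374, 0.2374, 0.0000.
spectral radius ρ = 0.9387; 0.9387 < 1 ⇒ converges.

yes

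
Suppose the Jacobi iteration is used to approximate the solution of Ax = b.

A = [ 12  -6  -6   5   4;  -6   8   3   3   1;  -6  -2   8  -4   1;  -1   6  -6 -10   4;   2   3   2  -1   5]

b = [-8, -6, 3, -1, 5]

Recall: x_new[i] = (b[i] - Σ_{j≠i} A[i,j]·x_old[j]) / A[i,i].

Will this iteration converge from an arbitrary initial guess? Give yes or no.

no

Split A = D + L + U, D = diag(12, 8, 8, -10, 5).
Jacobi: T = -D⁻¹(L+U), T[4,3] = -(-1)/(5) = +0.2000; T[4,4] = 0.
  T[0,:] = [+0.0000 +0.5000 +0.5000 -0.4167 -0.3333]
  T[1,:] = [+0.7500 +0.0000 -0.3750 -0.3750 -0.1250]
  T[2,:] = [+0.7500 +0.2500 +0.0000 +0.5000 -0.1250]
  T[3,:] = [-0.1000 +0.6000 -0.6000 +0.0000 +0.4000]
  T[4,:] = [-0.4000 -0.6000 -0.4000 +0.2000 +0.0000]
eigenvalue magnitudes: 1.1821, 0.9397, 0.8138, 0.8138, 0.2575.
spectral radius ρ = 1.1821; 1.1821 > 1: divergent.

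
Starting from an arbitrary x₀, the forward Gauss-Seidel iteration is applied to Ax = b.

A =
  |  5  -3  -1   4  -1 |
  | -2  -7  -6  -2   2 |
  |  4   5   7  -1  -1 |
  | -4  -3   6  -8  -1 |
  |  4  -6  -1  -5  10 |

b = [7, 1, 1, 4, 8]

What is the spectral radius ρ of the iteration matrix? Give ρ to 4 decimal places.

Write A = D+L+U with D = diag(5, -7, 7, -8, 10).
Gauss-Seidel: T = -(D+L)⁻¹U, row 0 first, T[0,3] = -(4)/(5) = -0.8000; later rows by forward substitution.
  T[0,:] = [+0.0000  +0.6000  +0.2000  -0.8000  +0.2000]
  T[1,:] = [+0.0000  -0.1714  -0.9143  -0.0571  +0.2286]
  T[2,:] = [+0.0000  -0.2204  +0.5388  +0.6408  -0.1347]
  T[3,:] = [+0.0000  -0.4010  +0.6469  +0.9020  -0.4117]
  T[4,:] = [+0.0000  -0.5654  -0.2512  +0.8008  -0.1622]
|λ(T)| sorted: 1.3653, 0.4193, 0.4193, 0.0153, 0.0000.
ρ(T) = max|λ| = 1.3653; 1.3653 > 1: divergent.

1.3653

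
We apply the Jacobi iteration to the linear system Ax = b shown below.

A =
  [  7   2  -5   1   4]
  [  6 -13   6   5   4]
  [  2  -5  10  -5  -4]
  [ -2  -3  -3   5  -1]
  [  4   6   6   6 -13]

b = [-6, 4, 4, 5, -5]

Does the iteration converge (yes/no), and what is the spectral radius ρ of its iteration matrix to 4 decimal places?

Diagonal D = diag(7, -13, 10, 5, -13); L, U strict lower/upper.
Jacobi T = -D⁻¹(L+U): T[3,1] = -(-3)/(5) = +0.6000; T[3,3] = 0.
  T[0,:] = [+0.0000, -0.2857, +0.7143, -0.1429, -0.5714]
  T[1,:] = [+0.4615, +0.0000, +0.4615, +0.3846, +0.3077]
  T[2,:] = [-0.2000, +0.5000, +0.0000, +0.5000, +0.4000]
  T[3,:] = [+0.4000, +0.6000, +0.6000, +0.0000, +0.2000]
  T[4,:] = [+0.3077, +0.4615, +0.4615, +0.4615, +0.0000]
eigenvalue magnitudes: 1.2889, 0.6604, 0.6604, 0.4447, 0.3860.
ρ(T) = max|λ| = 1.2889; 1.2889 > 1 ⇒ diverges.

no, ρ = 1.2889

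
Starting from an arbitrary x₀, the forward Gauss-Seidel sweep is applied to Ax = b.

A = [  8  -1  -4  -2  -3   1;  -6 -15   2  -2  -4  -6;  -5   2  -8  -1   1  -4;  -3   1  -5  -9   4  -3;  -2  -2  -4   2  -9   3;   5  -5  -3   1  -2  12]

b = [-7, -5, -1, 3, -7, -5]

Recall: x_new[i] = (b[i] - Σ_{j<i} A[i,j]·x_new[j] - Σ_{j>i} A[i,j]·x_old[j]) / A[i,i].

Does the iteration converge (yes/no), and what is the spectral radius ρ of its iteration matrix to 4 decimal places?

Let D = diag(8, -15, -8, -9, -9, 12); L, U the strict triangles.
T_GS = -(D+L)⁻¹U: row 0 first, T[0,5] = -(1)/(8) = -0.1250; later rows by forward substitution.
  T[0,:] = [+0.0000  +0.1250  +0.5000  +0.2500  +0.3750  -0.1250]
  T[1,:] = [+0.0000  -0.0500  -0.0667  -0.2333  -0.4167  -0.3500]
  T[2,:] = [+0.0000  -0.0906  -0.3292  -0.3396  -0.2135  -0.5094]
  T[3,:] = [+0.0000  +0.0031  +0.0088  +0.0794  +0.3918  -0.0476]
  T[4,:] = [+0.0000  +0.0243  +0.0520  +0.1649  +0.1912  +0.6547]
  T[5,:] = [+0.0000  -0.0918  -0.3105  -0.2654  -0.3840  -0.1080]
|roots of det(T-λI)|: 0.5741, 0.3743, 0.3743, 0.0589, 0.0272, 0.0000.
ρ(T) = max|λ| = 0.5741; 0.5741 < 1: convergent.

yes, ρ = 0.5741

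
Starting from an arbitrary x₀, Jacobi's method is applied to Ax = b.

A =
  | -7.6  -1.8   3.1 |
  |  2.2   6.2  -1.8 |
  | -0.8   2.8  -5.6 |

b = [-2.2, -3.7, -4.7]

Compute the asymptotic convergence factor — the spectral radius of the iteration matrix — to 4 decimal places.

Write A = D+L+U with D = diag(-7.6, 6.2, -5.6).
Jacobi T = -D⁻¹(L+U): T[0,2] = -(3.1)/(-7.6) = +0.4079; T[0,0] = 0.
  T[0,:] = [+0.0000, -0.2368, +0.4079]
  T[1,:] = [-0.3548, +0.0000, +0.2903]
  T[2,:] = [-0.1429, +0.5000, +0.0000]
eigenvalue magnitudes: 0.5363, 0.3415, 0.3415.
ρ(T) = max|λ| = 0.5363; 0.5363 < 1, so it converges for any x₀.

0.5363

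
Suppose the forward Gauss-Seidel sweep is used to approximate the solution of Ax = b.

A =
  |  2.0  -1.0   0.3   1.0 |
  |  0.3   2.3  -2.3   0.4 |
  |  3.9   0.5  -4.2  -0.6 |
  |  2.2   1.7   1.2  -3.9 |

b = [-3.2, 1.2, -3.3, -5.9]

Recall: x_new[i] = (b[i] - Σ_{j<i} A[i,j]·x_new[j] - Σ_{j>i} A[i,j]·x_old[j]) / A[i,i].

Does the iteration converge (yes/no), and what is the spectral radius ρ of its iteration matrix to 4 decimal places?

yes, ρ = 0.8467

Split A = D + L + U, D = diag(2, 2.3, -4.2, -3.9).
GS T = -(D+L)⁻¹U: row 0 first, T[0,2] = -(0.3)/(2) = -0.1500; later rows by forward substitution.
  T[0,:] = [+0.0000 +0.5000 -0.1500 -0.5000]
  T[1,:] = [+0.0000 -0.0652 +1.0196 -0.1087]
  T[2,:] = [+0.0000 +0.4565 -0.0179 -0.6201]
  T[3,:] = [+0.0000 +0.3941 +0.3543 -0.5202]
moduli |λ_i(T)| = 0.8467, 0.2181, 0.2181, 0.0000.
ρ = 0.8467; 0.8467 < 1, so it converges for any x₀.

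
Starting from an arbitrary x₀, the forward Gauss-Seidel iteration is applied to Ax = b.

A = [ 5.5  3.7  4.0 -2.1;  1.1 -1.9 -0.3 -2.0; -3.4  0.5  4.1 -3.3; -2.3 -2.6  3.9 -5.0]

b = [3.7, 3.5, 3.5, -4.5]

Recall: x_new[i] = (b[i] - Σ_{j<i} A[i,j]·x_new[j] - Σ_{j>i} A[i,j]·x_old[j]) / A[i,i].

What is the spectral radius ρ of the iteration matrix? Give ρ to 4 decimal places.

1.3147

Let D = diag(5.5, -1.9, 4.1, -5); L, U the strict triangles.
Gauss-Seidel: T = -(D+L)⁻¹U, row 0 first, T[0,2] = -(4)/(5.5) = -0.7273; later rows by forward substitution.
  T[0,:] = [+0.0000, -0.6727, -0.7273, +0.3818]
  T[1,:] = [+0.0000, -0.3895, -0.5789, -0.8316]
  T[2,:] = [+0.0000, -0.5104, -0.5325, +1.2229]
  T[3,:] = [+0.0000, +0.1139, +0.2202, +1.2107]
|roots of det(T-λI)|: 1.3147, 1.0544, 0.0284, 0.0000.
spectral radius ρ = 1.3147; 1.3147 > 1: divergent.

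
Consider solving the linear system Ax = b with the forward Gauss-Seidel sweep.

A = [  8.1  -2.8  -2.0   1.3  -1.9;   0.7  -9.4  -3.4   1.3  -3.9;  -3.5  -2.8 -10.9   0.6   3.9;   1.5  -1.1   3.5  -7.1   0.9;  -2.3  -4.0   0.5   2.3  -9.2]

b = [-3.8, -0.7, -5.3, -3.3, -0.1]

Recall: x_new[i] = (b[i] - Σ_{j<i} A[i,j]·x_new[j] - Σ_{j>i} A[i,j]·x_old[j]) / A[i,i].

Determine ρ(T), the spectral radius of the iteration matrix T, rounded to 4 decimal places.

0.5140

Write A = D+L+U with D = diag(8.1, -9.4, -10.9, -7.1, -9.2).
Gauss-Seidel: T = -(D+L)⁻¹U, row 0 first, T[0,3] = -(1.3)/(8.1) = -0.1605; later rows by forward substitution.
  T[0,:] = [+0.0000 +0.3457 +0.2469 -0.1605 +0.2346]
  T[1,:] = [+0.0000 +0.0257 -0.3433 +0.1263 -0.3974]
  T[2,:] = [+0.0000 -0.1176 +0.0089 +0.0741 +0.3846]
  T[3,:] = [+0.0000 +0.0111 +0.1097 -0.0169 +0.4275]
  T[4,:] = [+0.0000 -0.1012 +0.1155 -0.0150 +0.2419]
moduli |λ_i(T)| = 0.5140, 0.2342, 0.0426, 0.0426, 0.0000.
ρ(T) = max|λ| = 0.5140; 0.5140 < 1: convergent.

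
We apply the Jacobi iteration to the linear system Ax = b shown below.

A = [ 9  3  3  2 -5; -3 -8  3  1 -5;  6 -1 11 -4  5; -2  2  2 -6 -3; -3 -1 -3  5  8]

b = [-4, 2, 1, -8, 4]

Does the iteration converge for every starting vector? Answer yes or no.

no

Split A = D + L + U, D = diag(9, -8, 11, -6, 8).
Jacobi: T = -D⁻¹(L+U), T[4,3] = -(5)/(8) = -0.6250; T[4,4] = 0.
  T[0,:] = [+0.0000 -0.3333 -0.3333 -0.2222 +0.5556]
  T[1,:] = [-0.3750 +0.0000 +0.3750 +0.1250 -0.6250]
  T[2,:] = [-0.5455 +0.0909 +0.0000 +0.3636 -0.4545]
  T[3,:] = [-0.3333 +0.3333 +0.3333 +0.0000 -0.5000]
  T[4,:] = [+0.3750 +0.1250 +0.3750 -0.6250 +0.0000]
moduli |λ_i(T)| = 1.1687, 0.4240, 0.4240, 0.3368, 0.0736.
ρ = 1.1687; 1.1687 > 1, so it fails to converge.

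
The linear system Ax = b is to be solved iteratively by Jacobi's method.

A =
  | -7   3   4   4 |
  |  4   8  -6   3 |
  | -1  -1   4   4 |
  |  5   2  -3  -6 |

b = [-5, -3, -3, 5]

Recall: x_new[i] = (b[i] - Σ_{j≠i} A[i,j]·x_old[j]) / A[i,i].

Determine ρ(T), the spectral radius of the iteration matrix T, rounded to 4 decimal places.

1.2906

Diagonal D = diag(-7, 8, 4, -6); L, U strict lower/upper.
Jacobi: T = -D⁻¹(L+U), T[2,0] = -(-1)/(4) = +0.2500; T[2,2] = 0.
  T[0,:] = [+0.0000, +0.4286, +0.5714, +0.5714]
  T[1,:] = [-0.5000, +0.0000, +0.7500, -0.3750]
  T[2,:] = [+0.2500, +0.2500, +0.0000, -1.0000]
  T[3,:] = [+0.8333, +0.3333, -0.5000, +0.0000]
|eigenvalues of T|: 1.2906, 0.9033, 0.9033, 0.0855.
ρ = 1.2906; 1.2906 > 1: divergent.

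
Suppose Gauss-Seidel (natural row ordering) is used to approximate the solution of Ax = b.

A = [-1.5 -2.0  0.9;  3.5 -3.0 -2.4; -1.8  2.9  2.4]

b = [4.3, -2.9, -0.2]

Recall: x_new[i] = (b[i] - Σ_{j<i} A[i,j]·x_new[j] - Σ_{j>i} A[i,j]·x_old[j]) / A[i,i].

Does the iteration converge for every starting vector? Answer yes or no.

A = D + L + U where D = diag(-1.5, -3, 2.4).
GS T = -(D+L)⁻¹U: row 0 first, T[0,2] = -(0.9)/(-1.5) = +0.6000; later rows by forward substitution.
  T[0,:] = [+0.0000, -1.3333, +0.6000]
  T[1,:] = [+0.0000, -1.5556, -0.1000]
  T[2,:] = [+0.0000, +0.8796, +0.5708]
|λ(T)| sorted: 1.5134, 0.5286, 0.0000.
ρ(T) = max|λ| = 1.5134; 1.5134 > 1, so it fails to converge.

no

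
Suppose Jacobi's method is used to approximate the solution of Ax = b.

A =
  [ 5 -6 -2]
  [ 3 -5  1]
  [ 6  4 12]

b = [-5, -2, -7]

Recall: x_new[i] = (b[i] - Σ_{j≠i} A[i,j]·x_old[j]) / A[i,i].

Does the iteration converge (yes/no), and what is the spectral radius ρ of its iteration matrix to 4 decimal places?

yes, ρ = 0.8328

Write A = D+L+U with D = diag(5, -5, 12).
T_J = -D⁻¹(L+U): T[2,1] = -(4)/(12) = -0.3333; T[2,2] = 0.
  T[0,:] = [+0.0000 +1.2000 +0.4000]
  T[1,:] = [+0.6000 +0.0000 +0.2000]
  T[2,:] = [-0.5000 -0.3333 +0.0000]
|eigenvalues of T|: 0.8328, 0.4901, 0.4901.
spectral radius ρ = 0.8328; 0.8328 < 1 ⇒ converges.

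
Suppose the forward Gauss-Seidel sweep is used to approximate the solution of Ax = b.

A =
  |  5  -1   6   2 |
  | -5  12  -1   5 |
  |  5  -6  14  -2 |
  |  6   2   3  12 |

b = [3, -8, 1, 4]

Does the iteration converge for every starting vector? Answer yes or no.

Let D = diag(5, 12, 14, 12); L, U the strict triangles.
Gauss-Seidel: T = -(D+L)⁻¹U, row 0 first, T[0,2] = -(6)/(5) = -1.2000; later rows by forward substitution.
  T[0,:] = [+0.0000  +0.2000  -1.2000  -0.4000]
  T[1,:] = [+0.0000  +0.0833  -0.4167  -0.5833]
  T[2,:] = [+0.0000  -0.0357  +0.2500  +0.0357]
  T[3,:] = [+0.0000  -0.1050  +0.6069  +0.2883]
moduli |λ_i(T)| = 0.5854, 0.0667, 0.0305, 0.0000.
ρ = 0.5854; 0.5854 < 1, so it converges for any x₀.

yes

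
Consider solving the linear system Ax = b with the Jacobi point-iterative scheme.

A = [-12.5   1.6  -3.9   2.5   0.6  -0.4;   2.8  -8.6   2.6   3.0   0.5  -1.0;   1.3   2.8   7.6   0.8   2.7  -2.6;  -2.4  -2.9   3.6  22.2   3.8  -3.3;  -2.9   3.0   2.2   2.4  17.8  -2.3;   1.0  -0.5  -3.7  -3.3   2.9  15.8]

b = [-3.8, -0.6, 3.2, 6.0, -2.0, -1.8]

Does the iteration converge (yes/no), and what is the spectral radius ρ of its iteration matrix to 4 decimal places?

yes, ρ = 0.5268

Write A = D+L+U with D = diag(-12.5, -8.6, 7.6, 22.2, 17.8, 15.8).
T_J = -D⁻¹(L+U): T[2,5] = -(-2.6)/(7.6) = +0.3421; T[2,2] = 0.
  T[0,:] = [+0.0000, +0.1280, -0.3120, +0.2000, +0.0480, -0.0320]
  T[1,:] = [+0.3256, +0.0000, +0.3023, +0.3488, +0.0581, -0.1163]
  T[2,:] = [-0.1711, -0.3684, +0.0000, -0.1053, -0.3553, +0.3421]
  T[3,:] = [+0.1081, +0.1306, -0.1622, +0.0000, -0.1712, +0.1486]
  T[4,:] = [+0.1629, -0.1685, -0.1236, -0.1348, +0.0000, +0.1292]
  T[5,:] = [-0.0633, +0.0316, +0.2342, +0.2089, -0.1835, +0.0000]
|λ(T)| sorted: 0.5268, 0.4274, 0.4274, 0.3445, 0.2898, 0.0137.
spectral radius ρ = 0.5268; 0.5268 < 1: convergent.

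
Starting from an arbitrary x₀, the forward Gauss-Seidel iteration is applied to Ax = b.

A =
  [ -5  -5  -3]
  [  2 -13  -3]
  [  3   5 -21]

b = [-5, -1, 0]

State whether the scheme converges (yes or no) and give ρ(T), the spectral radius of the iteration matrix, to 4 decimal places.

yes, ρ = 0.3991

Diagonal D = diag(-5, -13, -21); L, U strict lower/upper.
T_GS = -(D+L)⁻¹U: row 0 first, T[0,2] = -(-3)/(-5) = -0.6000; later rows by forward substitution.
  T[0,:] = [+0.0000 -1.0000 -0.6000]
  T[1,:] = [+0.0000 -0.1538 -0.3231]
  T[2,:] = [+0.0000 -0.1795 -0.1626]
eigenvalue magnitudes: 0.3991, 0.0826, 0.0000.
ρ = 0.3991; 0.3991 < 1 ⇒ converges.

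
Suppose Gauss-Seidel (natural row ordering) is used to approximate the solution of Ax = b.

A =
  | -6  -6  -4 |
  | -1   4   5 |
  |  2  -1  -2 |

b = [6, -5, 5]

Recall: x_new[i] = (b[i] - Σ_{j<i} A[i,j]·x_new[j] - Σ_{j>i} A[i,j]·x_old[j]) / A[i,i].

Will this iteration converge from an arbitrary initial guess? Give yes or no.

no

Let D = diag(-6, 4, -2); L, U the strict triangles.
T_GS = -(D+L)⁻¹U: row 0 first, T[0,2] = -(-4)/(-6) = -0.6667; later rows by forward substitution.
  T[0,:] = [+0.0000, -1.0000, -0.6667]
  T[1,:] = [+0.0000, -0.2500, -1.4167]
  T[2,:] = [+0.0000, -0.8750, +0.0417]
|eigenvalues of T|: 1.2270, 1.0187, 0.0000.
spectral radius ρ = 1.2270; 1.2270 > 1: divergent.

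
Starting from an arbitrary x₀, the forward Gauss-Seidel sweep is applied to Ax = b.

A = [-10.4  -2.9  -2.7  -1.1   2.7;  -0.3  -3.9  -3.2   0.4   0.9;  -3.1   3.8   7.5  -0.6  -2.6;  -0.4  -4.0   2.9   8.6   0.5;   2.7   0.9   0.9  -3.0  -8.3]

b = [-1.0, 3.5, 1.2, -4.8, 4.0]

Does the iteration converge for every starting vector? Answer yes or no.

yes

Let D = diag(-10.4, -3.9, 7.5, 8.6, -8.3); L, U the strict triangles.
T_GS = -(D+L)⁻¹U: row 0 first, T[0,3] = -(-1.1)/(-10.4) = -0.1058; later rows by forward substitution.
  T[0,:] = [+0.0000, -0.2788, -0.2596, -0.1058, +0.2596]
  T[1,:] = [+0.0000, +0.0214, -0.8005, +0.1107, +0.2108]
  T[2,:] = [+0.0000, -0.1261, +0.2983, -0.0198, +0.3472]
  T[3,:] = [+0.0000, +0.0395, -0.4850, +0.0532, -0.0651]
  T[4,:] = [+0.0000, -0.1163, +0.0364, -0.0438, +0.1685]
moduli |λ_i(T)| = 0.6460, 0.2217, 0.2217, 0.0109, 0.0000.
ρ(T) = max|λ| = 0.6460; 0.6460 < 1 ⇒ converges.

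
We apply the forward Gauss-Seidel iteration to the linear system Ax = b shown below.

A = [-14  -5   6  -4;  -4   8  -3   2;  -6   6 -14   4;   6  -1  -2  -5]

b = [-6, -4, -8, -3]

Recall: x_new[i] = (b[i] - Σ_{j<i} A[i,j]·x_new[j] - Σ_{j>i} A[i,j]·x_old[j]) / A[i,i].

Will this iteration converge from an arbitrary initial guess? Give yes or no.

yes

A = D + L + U where D = diag(-14, 8, -14, -5).
GS T = -(D+L)⁻¹U: row 0 first, T[0,2] = -(6)/(-14) = +0.4286; later rows by forward substitution.
  T[0,:] = [+0.0000 -0.3571 +0.4286 -0.2857]
  T[1,:] = [+0.0000 -0.1786 +0.5893 -0.3929]
  T[2,:] = [+0.0000 +0.0765 +0.0689 +0.2398]
  T[3,:] = [+0.0000 -0.4235 +0.3689 -0.3602]
|roots of det(T-λI)|: 0.8528, 0.2320, 0.2320, 0.0000.
ρ(T) = max|λ| = 0.8528; 0.8528 < 1, so it converges for any x₀.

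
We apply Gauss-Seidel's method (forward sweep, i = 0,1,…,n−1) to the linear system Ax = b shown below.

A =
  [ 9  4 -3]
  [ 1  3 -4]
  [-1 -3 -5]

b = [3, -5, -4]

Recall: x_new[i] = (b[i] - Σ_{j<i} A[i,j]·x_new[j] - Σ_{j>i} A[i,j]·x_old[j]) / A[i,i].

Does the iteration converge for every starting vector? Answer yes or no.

A = D + L + U where D = diag(9, 3, -5).
Gauss-Seidel: T = -(D+L)⁻¹U, row 0 first, T[0,1] = -(4)/(9) = -0.4444; later rows by forward substitution.
  T[0,:] = [+0.0000  -0.4444  +0.3333]
  T[1,:] = [+0.0000  +0.1481  +1.2222]
  T[2,:] = [+0.0000  +0.0000  -0.8000]
moduli |λ_i(T)| = 0.8000, 0.1481, 0.0000.
ρ(T) = max|λ| = 0.8000; 0.8000 < 1 ⇒ converges.

yes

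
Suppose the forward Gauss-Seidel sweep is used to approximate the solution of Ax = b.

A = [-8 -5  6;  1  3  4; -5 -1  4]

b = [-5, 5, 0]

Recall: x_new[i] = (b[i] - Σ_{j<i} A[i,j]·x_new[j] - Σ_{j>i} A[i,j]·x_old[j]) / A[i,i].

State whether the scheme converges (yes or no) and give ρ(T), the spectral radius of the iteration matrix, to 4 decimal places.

Diagonal D = diag(-8, 3, 4); L, U strict lower/upper.
Gauss-Seidel: T = -(D+L)⁻¹U, row 0 first, T[0,1] = -(-5)/(-8) = -0.6250; later rows by forward substitution.
  T[0,:] = [+0.0000, -0.6250, +0.7500]
  T[1,:] = [+0.0000, +0.2083, -1.5833]
  T[2,:] = [+0.0000, -0.7292, +0.5417]
eigenvalue magnitudes: 1.4623, 0.7123, 0.0000.
ρ = 1.4623; 1.4623 > 1, so it fails to converge.

no, ρ = 1.4623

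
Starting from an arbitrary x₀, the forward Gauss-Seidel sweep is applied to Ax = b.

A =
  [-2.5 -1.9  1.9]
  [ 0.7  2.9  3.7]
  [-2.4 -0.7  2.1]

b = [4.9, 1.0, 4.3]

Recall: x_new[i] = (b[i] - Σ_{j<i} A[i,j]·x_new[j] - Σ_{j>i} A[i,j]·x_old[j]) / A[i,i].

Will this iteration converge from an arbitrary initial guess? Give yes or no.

Let D = diag(-2.5, 2.9, 2.1); L, U the strict triangles.
Gauss-Seidel: T = -(D+L)⁻¹U, row 0 first, T[0,2] = -(1.9)/(-2.5) = +0.7600; later rows by forward substitution.
  T[0,:] = [+0.0000, -0.7600, +0.7600]
  T[1,:] = [+0.0000, +0.1834, -1.4593]
  T[2,:] = [+0.0000, -0.8074, +0.3821]
|roots of det(T-λI)|: 1.3728, 0.8072, 0.0000.
spectral radius ρ = 1.3728; 1.3728 > 1, so it fails to converge.

no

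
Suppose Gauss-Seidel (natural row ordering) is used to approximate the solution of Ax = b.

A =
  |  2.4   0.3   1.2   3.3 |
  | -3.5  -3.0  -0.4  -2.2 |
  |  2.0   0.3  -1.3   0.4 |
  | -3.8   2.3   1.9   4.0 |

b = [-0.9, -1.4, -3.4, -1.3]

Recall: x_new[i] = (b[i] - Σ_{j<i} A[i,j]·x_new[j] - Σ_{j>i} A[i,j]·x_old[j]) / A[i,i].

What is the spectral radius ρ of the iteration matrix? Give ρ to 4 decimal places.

1.5889

A = D + L + U where D = diag(2.4, -3, -1.3, 4).
T_GS = -(D+L)⁻¹U: row 0 first, T[0,1] = -(0.3)/(2.4) = -0.1250; later rows by forward substitution.
  T[0,:] = [+0.0000  -0.1250  -0.5000  -1.3750]
  T[1,:] = [+0.0000  +0.1458  +0.4500  +0.8708]
  T[2,:] = [+0.0000  -0.1587  -0.6654  -1.6067]
  T[3,:] = [+0.0000  -0.1272  -0.4177  -1.0438]
eigenvalue magnitudes: 1.5889, 0.0696, 0.0441, 0.0000.
ρ = 1.5889; 1.5889 > 1, so it fails to converge.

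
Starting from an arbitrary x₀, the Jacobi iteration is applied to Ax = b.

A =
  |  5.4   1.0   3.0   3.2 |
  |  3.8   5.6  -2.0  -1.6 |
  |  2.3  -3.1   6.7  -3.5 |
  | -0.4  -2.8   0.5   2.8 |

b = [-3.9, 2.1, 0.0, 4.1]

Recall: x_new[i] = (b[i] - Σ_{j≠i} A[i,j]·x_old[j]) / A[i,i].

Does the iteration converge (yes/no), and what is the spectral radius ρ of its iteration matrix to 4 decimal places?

no, ρ = 1.1494

Let D = diag(5.4, 5.6, 6.7, 2.8); L, U the strict triangles.
Jacobi T = -D⁻¹(L+U): T[2,1] = -(-3.1)/(6.7) = +0.4627; T[2,2] = 0.
  T[0,:] = [+0.0000  -0.1852  -0.5556  -0.5926]
  T[1,:] = [-0.6786  +0.0000  +0.3571  +0.2857]
  T[2,:] = [-0.3433  +0.4627  +0.0000  +0.5224]
  T[3,:] = [+0.1429  +1.0000  -0.1786  +0.0000]
eigenvalue magnitudes: 1.1494, 0.6656, 0.6656, 0.3709.
ρ(T) = max|λ| = 1.1494; 1.1494 > 1, so it fails to converge.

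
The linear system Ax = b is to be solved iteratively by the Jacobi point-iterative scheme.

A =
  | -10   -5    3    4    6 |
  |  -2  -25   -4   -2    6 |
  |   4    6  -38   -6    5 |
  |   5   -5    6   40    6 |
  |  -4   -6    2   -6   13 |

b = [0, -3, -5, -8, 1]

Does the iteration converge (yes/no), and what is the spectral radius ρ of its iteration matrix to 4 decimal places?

A = D + L + U where D = diag(-10, -25, -38, 40, 13).
Jacobi: T = -D⁻¹(L+U), T[1,3] = -(-2)/(-25) = -0.0800; T[1,1] = 0.
  T[0,:] = [+0.0000  -0.5000  +0.3000  +0.4000  +0.6000]
  T[1,:] = [-0.0800  +0.0000  -0.1600  -0.0800  +0.2400]
  T[2,:] = [+0.1053  +0.1579  +0.0000  -0.1579  +0.1316]
  T[3,:] = [-0.1250  +0.1250  -0.1500  +0.0000  -0.1500]
  T[4,:] = [+0.3077  +0.4615  -0.1538  +0.4615  +0.0000]
|roots of det(T-λI)|: 0.6518, 0.4245, 0.4245, 0.1627, 0.1627.
spectral radius ρ = 0.6518; 0.6518 < 1, so it converges for any x₀.

yes, ρ = 0.6518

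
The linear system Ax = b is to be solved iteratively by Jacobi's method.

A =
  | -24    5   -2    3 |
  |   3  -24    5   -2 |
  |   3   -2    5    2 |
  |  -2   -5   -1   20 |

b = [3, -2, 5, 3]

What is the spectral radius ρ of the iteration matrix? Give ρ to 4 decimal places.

A = D + L + U where D = diag(-24, -24, 5, 20).
Jacobi T = -D⁻¹(L+U): T[3,1] = -(-5)/(20) = +0.2500; T[3,3] = 0.
  T[0,:] = [+0.0000, +0.2083, -0.0833, +0.1250]
  T[1,:] = [+0.1250, +0.0000, +0.2083, -0.0833]
  T[2,:] = [-0.6000, +0.4000, +0.0000, -0.4000]
  T[3,:] = [+0.1000, +0.2500, +0.0500, +0.0000]
|λ(T)| sorted: 0.4746, 0.3483, 0.3483, 0.0516.
ρ(T) = max|λ| = 0.4746; 0.4746 < 1, so it converges for any x₀.

0.4746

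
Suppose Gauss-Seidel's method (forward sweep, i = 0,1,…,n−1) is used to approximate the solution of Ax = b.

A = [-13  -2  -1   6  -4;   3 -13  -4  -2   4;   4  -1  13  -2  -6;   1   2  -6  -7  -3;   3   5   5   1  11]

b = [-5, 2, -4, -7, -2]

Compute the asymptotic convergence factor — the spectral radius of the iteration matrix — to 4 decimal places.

Split A = D + L + U, D = diag(-13, -13, 13, -7, 11).
Gauss-Seidel: T = -(D+L)⁻¹U, row 0 first, T[0,3] = -(6)/(-13) = +0.4615; later rows by forward substitution.
  T[0,:] = [+0.0000 -0.1538 -0.0769 +0.4615 -0.3077]
  T[1,:] = [+0.0000 -0.0355 -0.3254 -0.0473 +0.2367]
  T[2,:] = [+0.0000 +0.0446 -0.0014 +0.0082 +0.5744]
  T[3,:] = [+0.0000 -0.0704 -0.1028 +0.0454 -0.8973]
  T[4,:] = [+0.0000 +0.0442 +0.1789 -0.1122 -0.2032]
eigenvalue magnitudes: 0.5562, 0.3828, 0.0632, 0.0632, 0.0000.
ρ = 0.5562; 0.5562 < 1, so it converges for any x₀.

0.5562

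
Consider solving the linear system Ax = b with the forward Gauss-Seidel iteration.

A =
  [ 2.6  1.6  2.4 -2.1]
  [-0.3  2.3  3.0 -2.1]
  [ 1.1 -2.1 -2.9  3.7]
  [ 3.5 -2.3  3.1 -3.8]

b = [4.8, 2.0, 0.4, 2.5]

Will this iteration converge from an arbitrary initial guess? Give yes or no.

no

Diagonal D = diag(2.6, 2.3, -2.9, -3.8); L, U strict lower/upper.
Gauss-Seidel: T = -(D+L)⁻¹U, row 0 first, T[0,3] = -(-2.1)/(2.6) = +0.8077; later rows by forward substitution.
  T[0,:] = [+0.0000 -0.6154 -0.9231 +0.8077]
  T[1,:] = [+0.0000 -0.0803 -1.4247 +1.0184]
  T[2,:] = [+0.0000 -0.1753 +0.6816 +0.8448]
  T[3,:] = [+0.0000 -0.6612 +0.5682 +0.8167]
|λ(T)| sorted: 1.5615, 0.7772, 0.7772, 0.0000.
ρ = 1.5615; 1.5615 > 1 ⇒ diverges.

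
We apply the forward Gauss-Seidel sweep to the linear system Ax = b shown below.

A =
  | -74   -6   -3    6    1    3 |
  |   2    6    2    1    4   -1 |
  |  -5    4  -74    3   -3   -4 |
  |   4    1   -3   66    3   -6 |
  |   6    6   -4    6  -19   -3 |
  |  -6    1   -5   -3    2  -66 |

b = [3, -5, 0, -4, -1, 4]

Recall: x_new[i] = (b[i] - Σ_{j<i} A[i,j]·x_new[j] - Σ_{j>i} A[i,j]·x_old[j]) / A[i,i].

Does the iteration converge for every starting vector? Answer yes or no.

yes

Split A = D + L + U, D = diag(-74, 6, -74, 66, -19, -66).
GS T = -(D+L)⁻¹U: row 0 first, T[0,3] = -(6)/(-74) = +0.0811; later rows by forward substitution.
  T[0,:] = [+0.0000 -0.0811 -0.0405 +0.0811 +0.0135 +0.0405]
  T[1,:] = [+0.0000 +0.0270 -0.3198 -0.1937 -0.6712 +0.1532]
  T[2,:] = [+0.0000 +0.0069 -0.0145 +0.0246 -0.0777 -0.0485]
  T[3,:] = [+0.0000 +0.0048 +0.0066 -0.0009 -0.0396 +0.0839]
  T[4,:] = [+0.0000 -0.0170 -0.1086 -0.0410 -0.2038 -0.0600]
  T[5,:] = [+0.0000 +0.0065 -0.0037 -0.0134 -0.0099 -0.0033]
|roots of det(T-λI)|: 0.2739, 0.0652, 0.0652, 0.0248, 0.0248, 0.0000.
ρ = 0.2739; 0.2739 < 1 ⇒ converges.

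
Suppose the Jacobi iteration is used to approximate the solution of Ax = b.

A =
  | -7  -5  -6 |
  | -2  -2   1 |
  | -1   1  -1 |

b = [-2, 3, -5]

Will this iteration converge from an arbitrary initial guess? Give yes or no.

Write A = D+L+U with D = diag(-7, -2, -1).
Jacobi T = -D⁻¹(L+U): T[1,2] = -(1)/(-2) = +0.5000; T[1,1] = 0.
  T[0,:] = [+0.0000 -0.7143 -0.8571]
  T[1,:] = [-1.0000 +0.0000 +0.5000]
  T[2,:] = [-1.0000 +1.0000 +0.0000]
|roots of det(T-λI)|: 1.6726, 0.8521, 0.8521.
spectral radius ρ = 1.6726; 1.6726 > 1: divergent.

no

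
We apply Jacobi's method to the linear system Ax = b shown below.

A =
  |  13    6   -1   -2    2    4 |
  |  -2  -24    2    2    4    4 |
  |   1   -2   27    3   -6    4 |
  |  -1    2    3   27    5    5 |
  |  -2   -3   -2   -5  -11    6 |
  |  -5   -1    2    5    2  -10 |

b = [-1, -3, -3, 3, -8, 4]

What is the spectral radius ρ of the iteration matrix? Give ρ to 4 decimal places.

Write A = D+L+U with D = diag(13, -24, 27, 27, -11, -10).
T_J = -D⁻¹(L+U): T[0,5] = -(4)/(13) = -0.3077; T[0,0] = 0.
  T[0,:] = [+0.0000 -0.4615 +0.0769 +0.1538 -0.1538 -0.3077]
  T[1,:] = [-0.0833 +0.0000 +0.0833 +0.0833 +0.1667 +0.1667]
  T[2,:] = [-0.0370 +0.0741 +0.0000 -0.1111 +0.2222 -0.1481]
  T[3,:] = [+0.0370 -0.0741 -0.1111 +0.0000 -0.1852 -0.1852]
  T[4,:] = [-0.1818 -0.2727 -0.1818 -0.4545 +0.0000 +0.5455]
  T[5,:] = [-0.5000 -0.1000 +0.2000 +0.5000 +0.2000 +0.0000]
|λ(T)| sorted: 0.6386, 0.4036, 0.4036, 0.2127, 0.2127, 0.1467.
ρ = 0.6386; 0.6386 < 1: convergent.

0.6386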